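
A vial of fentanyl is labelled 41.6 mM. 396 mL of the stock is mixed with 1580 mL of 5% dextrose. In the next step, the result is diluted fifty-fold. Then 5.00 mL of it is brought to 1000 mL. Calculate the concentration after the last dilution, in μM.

0.834 μM

Overall dilution factor = 4.990 × 50 × 200 = 4.99 × 10⁴.
41.6 mM / 4.99 × 10⁴ = 8.34 × 10⁻⁴ mM = 0.834 μM.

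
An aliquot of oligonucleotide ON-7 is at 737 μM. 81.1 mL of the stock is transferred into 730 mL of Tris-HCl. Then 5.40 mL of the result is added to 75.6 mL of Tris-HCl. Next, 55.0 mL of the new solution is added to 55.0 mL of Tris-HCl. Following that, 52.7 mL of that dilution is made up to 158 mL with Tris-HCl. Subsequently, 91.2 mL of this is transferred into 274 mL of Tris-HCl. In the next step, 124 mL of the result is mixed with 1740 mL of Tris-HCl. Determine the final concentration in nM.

13.6 nM

Overall dilution factor = 10.00 × 15 × 2 × 2.998 × 4.004 × 15.03 = 5.41 × 10⁴.
737 μM / 5.41 × 10⁴ = 0.0136 μM = 13.6 nM.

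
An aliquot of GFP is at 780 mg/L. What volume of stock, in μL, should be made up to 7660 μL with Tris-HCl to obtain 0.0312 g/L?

0.0312 g/L = 31.2 mg/L.
V₁ = C₂V₂/C₁ = 31.2 × 7660 / 780 = 306 μL.

306 μL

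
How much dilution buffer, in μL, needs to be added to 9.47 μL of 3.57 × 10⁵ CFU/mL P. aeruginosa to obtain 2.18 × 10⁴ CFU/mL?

V₂ = C₁V₁/C₂ = 3.57 × 10⁵ × 9.47 / 2.18 × 10⁴ = 155 μL.
Diluent to add = V₂ − V₁ = 155 − 9.47 = 146 μL.

146 μL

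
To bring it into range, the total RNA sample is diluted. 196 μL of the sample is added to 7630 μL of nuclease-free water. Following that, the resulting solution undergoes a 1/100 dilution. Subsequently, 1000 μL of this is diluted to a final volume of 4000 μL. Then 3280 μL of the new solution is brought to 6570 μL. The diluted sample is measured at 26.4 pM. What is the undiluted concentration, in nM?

845 nM

Overall dilution factor = 39.93 × 100 × 4 × 2.003 = 3.20 × 10⁴.
Original = 26.4 pM × 3.20 × 10⁴ = 8.45 × 10⁵ pM = 845 nM.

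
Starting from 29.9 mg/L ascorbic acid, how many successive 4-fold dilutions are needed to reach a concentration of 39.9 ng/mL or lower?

Need 4ⁿ ≥ 749, so n ≥ log(749)/log(4) = 4.77.
Minimum whole steps: n = 5.

5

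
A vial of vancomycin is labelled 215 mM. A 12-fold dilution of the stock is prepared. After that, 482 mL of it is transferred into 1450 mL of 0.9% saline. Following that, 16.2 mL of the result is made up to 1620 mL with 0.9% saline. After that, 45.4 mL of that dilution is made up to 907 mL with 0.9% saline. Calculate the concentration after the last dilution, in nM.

Overall dilution factor = 12 × 4.008 × 100 × 19.98 = 9.61 × 10⁴.
215 mM / 9.61 × 10⁴ = 2.24 × 10⁻³ mM = 2240 nM.

2240 nM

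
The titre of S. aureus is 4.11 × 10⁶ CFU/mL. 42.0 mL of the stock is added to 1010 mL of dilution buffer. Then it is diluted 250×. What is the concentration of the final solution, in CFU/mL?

656 CFU/mL

Overall dilution factor = 25.05 × 250 = 6262.
4.11 × 10⁶ CFU/mL / 6262 = 656 CFU/mL.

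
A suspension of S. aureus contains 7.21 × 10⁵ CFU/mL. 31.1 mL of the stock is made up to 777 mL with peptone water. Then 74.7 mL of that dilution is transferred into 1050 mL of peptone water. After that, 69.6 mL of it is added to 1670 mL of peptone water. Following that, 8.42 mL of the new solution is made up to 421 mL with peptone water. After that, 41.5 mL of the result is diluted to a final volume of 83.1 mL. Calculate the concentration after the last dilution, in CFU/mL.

Overall dilution factor = 24.98 × 15.06 × 24.99 × 50 × 2.002 = 9.41 × 10⁵.
7.21 × 10⁵ CFU/mL / 9.41 × 10⁵ = 0.766 CFU/mL.

0.766 CFU/mL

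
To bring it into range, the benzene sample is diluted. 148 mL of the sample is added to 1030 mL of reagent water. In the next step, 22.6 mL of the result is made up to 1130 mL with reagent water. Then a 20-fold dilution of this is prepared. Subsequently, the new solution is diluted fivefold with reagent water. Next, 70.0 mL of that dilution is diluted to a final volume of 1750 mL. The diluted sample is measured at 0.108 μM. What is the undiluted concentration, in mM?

Overall dilution factor = 7.959 × 50 × 20 × 5 × 25 = 9.95 × 10⁵.
Original = 0.108 μM × 9.95 × 10⁵ = 1.07 × 10⁵ μM = 107 mM.

107 mM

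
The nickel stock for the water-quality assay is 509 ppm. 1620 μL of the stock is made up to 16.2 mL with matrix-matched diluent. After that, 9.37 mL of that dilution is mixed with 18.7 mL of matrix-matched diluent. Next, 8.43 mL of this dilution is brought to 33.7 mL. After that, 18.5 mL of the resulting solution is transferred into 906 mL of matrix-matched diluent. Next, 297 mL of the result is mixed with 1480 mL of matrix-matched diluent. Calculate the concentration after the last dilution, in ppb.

14.2 ppb

Overall dilution factor = 10 × 2.996 × 3.998 × 49.97 × 5.983 = 3.58 × 10⁴.
509 ppm / 3.58 × 10⁴ = 0.0142 ppm = 14.2 ppb.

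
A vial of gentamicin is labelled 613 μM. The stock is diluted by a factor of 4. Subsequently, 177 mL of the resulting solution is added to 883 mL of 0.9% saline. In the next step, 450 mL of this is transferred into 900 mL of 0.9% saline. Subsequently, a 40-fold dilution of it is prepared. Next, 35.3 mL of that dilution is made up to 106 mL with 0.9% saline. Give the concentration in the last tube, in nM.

Overall dilution factor = 4 × 5.989 × 3 × 40 × 3.003 = 8632.
613 μM / 8632 = 0.0710 μM = 71.0 nM.

71.0 nM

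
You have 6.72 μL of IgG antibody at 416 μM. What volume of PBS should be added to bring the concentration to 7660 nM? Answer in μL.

358 μL

7660 nM = 7.66 μM.
V₂ = C₁V₁/C₂ = 416 × 6.72 / 7.66 = 365 μL.
Diluent to add = V₂ − V₁ = 365 − 6.72 = 358 μL.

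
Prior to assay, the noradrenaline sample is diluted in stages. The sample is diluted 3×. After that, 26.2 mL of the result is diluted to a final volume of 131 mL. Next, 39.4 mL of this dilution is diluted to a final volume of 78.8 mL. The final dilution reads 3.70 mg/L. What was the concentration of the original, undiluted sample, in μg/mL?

111 μg/mL

Overall dilution factor = 3 × 5 × 2 = 30.0.
Original = 3.70 mg/L × 30.0 = 111 mg/L = 111 μg/mL.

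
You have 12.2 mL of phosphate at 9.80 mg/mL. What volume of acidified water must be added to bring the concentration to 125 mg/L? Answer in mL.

944 mL

125 mg/L = 0.125 mg/mL.
V₂ = C₁V₁/C₂ = 9.80 × 12.2 / 0.125 = 956 mL.
Diluent to add = V₂ − V₁ = 956 − 12.2 = 944 mL.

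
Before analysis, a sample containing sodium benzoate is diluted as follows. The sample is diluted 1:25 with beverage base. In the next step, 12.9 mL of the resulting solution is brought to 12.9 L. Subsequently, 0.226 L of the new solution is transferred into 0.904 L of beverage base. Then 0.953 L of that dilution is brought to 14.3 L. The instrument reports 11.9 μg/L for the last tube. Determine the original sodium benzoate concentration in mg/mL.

22.3 mg/mL

Overall dilution factor = 25 × 1000 × 5 × 15.01 = 1.88 × 10⁶.
Original = 11.9 μg/L × 1.88 × 10⁶ = 2.23 × 10⁷ μg/L = 22.3 mg/mL.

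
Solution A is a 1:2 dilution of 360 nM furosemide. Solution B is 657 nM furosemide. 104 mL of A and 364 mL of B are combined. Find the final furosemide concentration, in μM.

C_A = 360 nM / 2 = 180 nM.
C_mix = (C_A·V_A + C_B·V_B)/(V_A + V_B) = (180×104 + 657×364) / 468.0 = 551 nM = 0.551 μM.

0.551 μM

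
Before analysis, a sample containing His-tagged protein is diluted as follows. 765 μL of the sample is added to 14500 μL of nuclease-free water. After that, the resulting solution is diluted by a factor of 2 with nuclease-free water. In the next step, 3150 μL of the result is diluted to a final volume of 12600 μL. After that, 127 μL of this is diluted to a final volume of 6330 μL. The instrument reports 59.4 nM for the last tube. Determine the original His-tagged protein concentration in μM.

473 μM

Overall dilution factor = 19.95 × 2 × 4 × 49.84 = 7957.
Original = 59.4 nM × 7957 = 4.73 × 10⁵ nM = 473 μM.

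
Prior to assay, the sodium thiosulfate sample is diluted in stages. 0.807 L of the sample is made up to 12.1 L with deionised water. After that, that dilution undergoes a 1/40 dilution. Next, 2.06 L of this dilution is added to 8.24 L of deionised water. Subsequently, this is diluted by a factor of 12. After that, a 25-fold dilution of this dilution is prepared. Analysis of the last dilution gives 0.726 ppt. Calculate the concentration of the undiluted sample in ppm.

0.653 ppm

Overall dilution factor = 14.99 × 40 × 5 × 12 × 25 = 9.00 × 10⁵.
Original = 0.726 ppt × 9.00 × 10⁵ = 6.53 × 10⁵ ppt = 0.653 ppm.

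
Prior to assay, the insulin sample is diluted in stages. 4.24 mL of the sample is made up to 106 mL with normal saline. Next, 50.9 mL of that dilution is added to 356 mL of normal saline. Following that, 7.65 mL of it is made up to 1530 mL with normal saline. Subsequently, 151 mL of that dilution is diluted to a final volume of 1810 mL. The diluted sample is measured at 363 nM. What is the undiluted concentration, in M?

0.174 M

Overall dilution factor = 25 × 7.994 × 200 × 11.99 = 4.79 × 10⁵.
Original = 363 nM × 4.79 × 10⁵ = 1.74 × 10⁸ nM = 0.174 M.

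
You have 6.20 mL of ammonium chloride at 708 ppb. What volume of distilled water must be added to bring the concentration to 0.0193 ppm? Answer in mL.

0.0193 ppm = 19.3 ppb.
V₂ = C₁V₁/C₂ = 708 × 6.20 / 19.3 = 227 mL.
Diluent to add = V₂ − V₁ = 227 − 6.20 = 221 mL.

221 mL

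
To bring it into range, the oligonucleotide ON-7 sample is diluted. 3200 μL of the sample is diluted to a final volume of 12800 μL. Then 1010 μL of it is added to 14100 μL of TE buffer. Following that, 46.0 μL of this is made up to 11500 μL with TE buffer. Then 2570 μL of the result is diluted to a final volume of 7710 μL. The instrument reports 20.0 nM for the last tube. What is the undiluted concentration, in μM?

Overall dilution factor = 4 × 14.96 × 250 × 3 = 4.49 × 10⁴.
Original = 20.0 nM × 4.49 × 10⁴ = 8.98 × 10⁵ nM = 898 μM.

898 μM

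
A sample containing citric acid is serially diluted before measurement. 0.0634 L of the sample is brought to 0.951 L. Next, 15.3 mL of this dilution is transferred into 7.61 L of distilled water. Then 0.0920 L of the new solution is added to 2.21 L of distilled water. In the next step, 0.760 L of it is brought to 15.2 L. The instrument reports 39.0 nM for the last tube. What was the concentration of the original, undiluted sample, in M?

0.146 M

Overall dilution factor = 15 × 498.4 × 25.02 × 20 = 3.74 × 10⁶.
Original = 39.0 nM × 3.74 × 10⁶ = 1.46 × 10⁸ nM = 0.146 M.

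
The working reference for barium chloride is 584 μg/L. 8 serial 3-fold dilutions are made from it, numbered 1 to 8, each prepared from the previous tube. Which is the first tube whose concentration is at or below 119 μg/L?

tube 2

Tube n has concentration 584 μg/L / 3ⁿ.
Need 3ⁿ ≥ 584 μg/L / 119 μg/L = 4.91, so n ≥ 1.45.
First such tube: n = 2.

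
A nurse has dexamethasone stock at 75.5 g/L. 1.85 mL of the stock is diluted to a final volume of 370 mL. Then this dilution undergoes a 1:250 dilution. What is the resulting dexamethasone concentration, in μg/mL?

1.51 μg/mL

Overall dilution factor = 200 × 250 = 5.00 × 10⁴.
75.5 g/L / 5.00 × 10⁴ = 1.51 × 10⁻³ g/L = 1.51 μg/mL.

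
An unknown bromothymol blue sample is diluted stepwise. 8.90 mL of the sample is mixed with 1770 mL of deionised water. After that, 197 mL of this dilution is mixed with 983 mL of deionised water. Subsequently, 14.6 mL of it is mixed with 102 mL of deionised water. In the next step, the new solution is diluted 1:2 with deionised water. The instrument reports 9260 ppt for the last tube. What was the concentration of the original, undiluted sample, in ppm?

177 ppm

Overall dilution factor = 199.9 × 5.990 × 7.986 × 2 = 1.91 × 10⁴.
Original = 9260 ppt × 1.91 × 10⁴ = 1.77 × 10⁸ ppt = 177 ppm.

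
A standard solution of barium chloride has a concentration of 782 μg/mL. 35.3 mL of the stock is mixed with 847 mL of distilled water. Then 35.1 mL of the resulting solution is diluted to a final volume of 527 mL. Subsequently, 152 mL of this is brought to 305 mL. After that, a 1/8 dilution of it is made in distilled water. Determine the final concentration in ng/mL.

Overall dilution factor = 24.99 × 15.01 × 2.007 × 8 = 6024.
782 μg/mL / 6024 = 0.130 μg/mL = 130 ng/mL.

130 ng/mL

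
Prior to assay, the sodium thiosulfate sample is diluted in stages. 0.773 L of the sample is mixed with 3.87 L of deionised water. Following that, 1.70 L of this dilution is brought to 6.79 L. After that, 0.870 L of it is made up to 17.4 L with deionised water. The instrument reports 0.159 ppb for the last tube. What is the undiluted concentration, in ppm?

Overall dilution factor = 6.006 × 3.994 × 20 = 480.
Original = 0.159 ppb × 480 = 76.3 ppb = 0.0763 ppm.

0.0763 ppm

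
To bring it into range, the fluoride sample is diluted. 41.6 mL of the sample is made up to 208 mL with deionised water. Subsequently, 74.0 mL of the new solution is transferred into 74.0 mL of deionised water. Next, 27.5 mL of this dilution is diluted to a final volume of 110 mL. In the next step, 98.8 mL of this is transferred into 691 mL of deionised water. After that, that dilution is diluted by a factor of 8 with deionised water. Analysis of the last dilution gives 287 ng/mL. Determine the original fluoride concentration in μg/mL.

Overall dilution factor = 5 × 2 × 4 × 7.994 × 8 = 2558.
Original = 287 ng/mL × 2558 = 7.34 × 10⁵ ng/mL = 734 μg/mL.

734 μg/mL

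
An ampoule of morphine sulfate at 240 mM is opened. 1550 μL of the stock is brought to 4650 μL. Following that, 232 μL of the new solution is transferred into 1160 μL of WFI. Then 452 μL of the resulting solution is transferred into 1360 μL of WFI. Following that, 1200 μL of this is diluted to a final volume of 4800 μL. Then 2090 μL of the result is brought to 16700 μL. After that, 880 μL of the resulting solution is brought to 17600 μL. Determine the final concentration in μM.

5.20 μM

Overall dilution factor = 3 × 6 × 4.009 × 4 × 7.990 × 20 = 4.61 × 10⁴.
240 mM / 4.61 × 10⁴ = 5.20 × 10⁻³ mM = 5.20 μM.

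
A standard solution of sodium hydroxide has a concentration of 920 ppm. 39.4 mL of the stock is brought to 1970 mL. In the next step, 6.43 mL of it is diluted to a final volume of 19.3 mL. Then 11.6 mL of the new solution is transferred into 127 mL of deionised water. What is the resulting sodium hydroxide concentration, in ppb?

Overall dilution factor = 50 × 3.002 × 11.95 = 1793.
920 ppm / 1793 = 0.513 ppm = 513 ppb.

513 ppb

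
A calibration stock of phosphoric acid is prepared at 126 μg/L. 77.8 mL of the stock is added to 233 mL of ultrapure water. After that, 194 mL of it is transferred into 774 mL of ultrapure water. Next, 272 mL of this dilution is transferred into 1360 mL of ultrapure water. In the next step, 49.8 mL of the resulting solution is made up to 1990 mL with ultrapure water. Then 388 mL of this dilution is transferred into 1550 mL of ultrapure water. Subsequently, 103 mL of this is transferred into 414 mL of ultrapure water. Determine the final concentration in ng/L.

Overall dilution factor = 3.995 × 4.990 × 6 × 39.96 × 4.995 × 5.019 = 1.20 × 10⁵.
126 μg/L / 1.20 × 10⁵ = 1.05 × 10⁻³ μg/L = 1.05 ng/L.

1.05 ng/L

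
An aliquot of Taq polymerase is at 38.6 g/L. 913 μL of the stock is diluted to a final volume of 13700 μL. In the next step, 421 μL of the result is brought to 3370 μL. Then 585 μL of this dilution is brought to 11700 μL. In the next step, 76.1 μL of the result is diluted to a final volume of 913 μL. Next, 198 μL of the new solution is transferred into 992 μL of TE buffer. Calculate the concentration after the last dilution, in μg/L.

Overall dilution factor = 15.01 × 8.005 × 20 × 12.00 × 6.010 = 1.73 × 10⁵.
38.6 g/L / 1.73 × 10⁵ = 2.23 × 10⁻⁴ g/L = 223 μg/L.

223 μg/L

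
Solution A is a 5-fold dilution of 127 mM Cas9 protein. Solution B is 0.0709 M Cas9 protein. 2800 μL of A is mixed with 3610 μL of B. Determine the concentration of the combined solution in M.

C_A = 127 mM / 5 = 25.4 mM.
C_B = 0.0709 M = 70.9 mM.
C_mix = (C_A·V_A + C_B·V_B)/(V_A + V_B) = (25.4×2800 + 70.9×3610) / 6410 = 51.0 mM = 0.0510 M.

0.0510 M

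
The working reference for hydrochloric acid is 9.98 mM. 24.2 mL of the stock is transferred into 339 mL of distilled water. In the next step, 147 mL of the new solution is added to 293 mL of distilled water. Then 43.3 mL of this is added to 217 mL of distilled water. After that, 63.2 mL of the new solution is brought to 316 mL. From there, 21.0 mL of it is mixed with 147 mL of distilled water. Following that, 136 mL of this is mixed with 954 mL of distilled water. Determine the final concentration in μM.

0.115 μM

Overall dilution factor = 15.01 × 2.993 × 6.012 × 5 × 8 × 8.015 = 8.66 × 10⁴.
9.98 mM / 8.66 × 10⁴ = 1.15 × 10⁻⁴ mM = 0.115 μM.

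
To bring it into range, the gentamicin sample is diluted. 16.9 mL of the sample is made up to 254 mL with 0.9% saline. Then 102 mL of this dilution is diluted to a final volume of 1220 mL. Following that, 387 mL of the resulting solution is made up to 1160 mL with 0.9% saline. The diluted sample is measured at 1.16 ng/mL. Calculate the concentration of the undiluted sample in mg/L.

0.625 mg/L

Overall dilution factor = 15.03 × 11.96 × 2.997 = 539.
Original = 1.16 ng/mL × 539 = 625 ng/mL = 0.625 mg/L.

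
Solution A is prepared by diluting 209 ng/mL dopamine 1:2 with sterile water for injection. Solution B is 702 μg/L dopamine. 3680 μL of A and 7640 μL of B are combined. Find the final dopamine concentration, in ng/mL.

C_A = 209 ng/mL / 2 = 104 ng/mL.
C_B = 702 μg/L = 702 ng/mL.
C_mix = (C_A·V_A + C_B·V_B)/(V_A + V_B) = (104×3680 + 702×7640) / 11320 = 508 ng/mL.

508 ng/mL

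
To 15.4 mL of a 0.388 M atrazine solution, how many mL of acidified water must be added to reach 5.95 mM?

5.95 mM = 5.95 × 10⁻³ M.
V₂ = C₁V₁/C₂ = 0.388 × 15.4 / 5.95 × 10⁻³ = 1004 mL.
Diluent to add = V₂ − V₁ = 1004 − 15.4 = 989 mL.

989 mL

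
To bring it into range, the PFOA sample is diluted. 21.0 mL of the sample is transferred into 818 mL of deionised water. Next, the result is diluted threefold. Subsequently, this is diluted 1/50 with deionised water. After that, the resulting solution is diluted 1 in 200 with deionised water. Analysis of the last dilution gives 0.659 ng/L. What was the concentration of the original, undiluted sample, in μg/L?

Overall dilution factor = 39.95 × 3 × 50 × 200 = 1.20 × 10⁶.
Original = 0.659 ng/L × 1.20 × 10⁶ = 7.90 × 10⁵ ng/L = 790 μg/L.

790 μg/L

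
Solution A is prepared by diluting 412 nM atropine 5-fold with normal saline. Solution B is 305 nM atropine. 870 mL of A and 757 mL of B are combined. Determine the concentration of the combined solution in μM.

C_A = 412 nM / 5 = 82.4 nM.
C_mix = (C_A·V_A + C_B·V_B)/(V_A + V_B) = (82.4×870 + 305×757) / 1627 = 186 nM = 0.186 μM.

0.186 μM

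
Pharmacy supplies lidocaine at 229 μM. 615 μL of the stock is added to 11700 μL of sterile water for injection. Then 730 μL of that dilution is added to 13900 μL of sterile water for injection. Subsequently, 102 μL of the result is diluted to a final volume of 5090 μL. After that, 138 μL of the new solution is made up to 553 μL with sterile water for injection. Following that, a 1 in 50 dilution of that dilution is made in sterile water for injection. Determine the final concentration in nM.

0.0571 nM

Overall dilution factor = 20.02 × 20.04 × 49.90 × 4.007 × 50 = 4.01 × 10⁶.
229 μM / 4.01 × 10⁶ = 5.71 × 10⁻⁵ μM = 0.0571 nM.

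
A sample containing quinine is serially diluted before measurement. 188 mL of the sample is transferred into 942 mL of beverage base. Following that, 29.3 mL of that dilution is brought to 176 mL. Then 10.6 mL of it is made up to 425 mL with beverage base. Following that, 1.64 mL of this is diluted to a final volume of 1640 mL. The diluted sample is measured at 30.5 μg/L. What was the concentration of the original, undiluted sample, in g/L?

44.2 g/L

Overall dilution factor = 6.011 × 6.007 × 40.09 × 1000 = 1.45 × 10⁶.
Original = 30.5 μg/L × 1.45 × 10⁶ = 4.42 × 10⁷ μg/L = 44.2 g/L.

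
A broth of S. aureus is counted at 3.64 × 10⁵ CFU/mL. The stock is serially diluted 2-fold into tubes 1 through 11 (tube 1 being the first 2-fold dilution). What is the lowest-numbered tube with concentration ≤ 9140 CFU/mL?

Tube n has concentration 3.64 × 10⁵ CFU/mL / 2ⁿ.
Need 2ⁿ ≥ 3.64 × 10⁵ CFU/mL / 9140 CFU/mL = 39.8, so n ≥ 5.32.
First such tube: n = 6.

tube 6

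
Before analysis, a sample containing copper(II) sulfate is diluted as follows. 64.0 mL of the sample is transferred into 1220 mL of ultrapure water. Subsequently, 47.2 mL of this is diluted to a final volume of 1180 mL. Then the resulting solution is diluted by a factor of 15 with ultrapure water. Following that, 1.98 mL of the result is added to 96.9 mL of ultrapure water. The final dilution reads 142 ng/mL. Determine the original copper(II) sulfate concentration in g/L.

Overall dilution factor = 20.06 × 25 × 15 × 49.94 = 3.76 × 10⁵.
Original = 142 ng/mL × 3.76 × 10⁵ = 5.34 × 10⁷ ng/mL = 53.4 g/L.

53.4 g/L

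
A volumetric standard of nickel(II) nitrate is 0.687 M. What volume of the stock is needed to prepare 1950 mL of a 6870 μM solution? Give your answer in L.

0.0195 L

6870 μM = 6.87 × 10⁻³ M.
V₁ = C₂V₂/C₁ = 6.87 × 10⁻³ × 1950 / 0.687 = 19.5 mL = 0.0195 L.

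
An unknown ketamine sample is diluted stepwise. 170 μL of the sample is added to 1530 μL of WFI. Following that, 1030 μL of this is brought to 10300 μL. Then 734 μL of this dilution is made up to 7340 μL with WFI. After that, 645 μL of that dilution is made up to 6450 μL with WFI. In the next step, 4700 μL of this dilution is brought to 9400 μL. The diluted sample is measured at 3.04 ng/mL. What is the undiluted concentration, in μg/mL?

60.8 μg/mL

Overall dilution factor = 10 × 10 × 10 × 10 × 2 = 2.00 × 10⁴.
Original = 3.04 ng/mL × 2.00 × 10⁴ = 6.08 × 10⁴ ng/mL = 60.8 μg/mL.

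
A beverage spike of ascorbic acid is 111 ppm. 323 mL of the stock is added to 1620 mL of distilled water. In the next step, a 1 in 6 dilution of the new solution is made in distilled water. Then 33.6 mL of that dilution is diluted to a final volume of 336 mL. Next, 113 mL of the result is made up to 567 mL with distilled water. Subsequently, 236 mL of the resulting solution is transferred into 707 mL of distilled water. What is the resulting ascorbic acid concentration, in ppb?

15.3 ppb

Overall dilution factor = 6.015 × 6 × 10 × 5.018 × 3.996 = 7236.
111 ppm / 7236 = 0.0153 ppm = 15.3 ppb.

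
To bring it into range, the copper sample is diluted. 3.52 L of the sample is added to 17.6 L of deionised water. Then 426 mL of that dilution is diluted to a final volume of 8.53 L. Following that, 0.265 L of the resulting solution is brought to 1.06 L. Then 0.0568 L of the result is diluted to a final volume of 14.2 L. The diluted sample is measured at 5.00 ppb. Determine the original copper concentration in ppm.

Overall dilution factor = 6 × 20.02 × 4 × 250 = 1.20 × 10⁵.
Original = 5.00 ppb × 1.20 × 10⁵ = 6.01 × 10⁵ ppb = 601 ppm.

601 ppm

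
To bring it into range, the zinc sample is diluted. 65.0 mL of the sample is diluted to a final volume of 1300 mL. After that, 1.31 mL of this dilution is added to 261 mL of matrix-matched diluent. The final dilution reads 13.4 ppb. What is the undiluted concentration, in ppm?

53.7 ppm

Overall dilution factor = 20 × 200.2 = 4005.
Original = 13.4 ppb × 4005 = 5.37 × 10⁴ ppb = 53.7 ppm.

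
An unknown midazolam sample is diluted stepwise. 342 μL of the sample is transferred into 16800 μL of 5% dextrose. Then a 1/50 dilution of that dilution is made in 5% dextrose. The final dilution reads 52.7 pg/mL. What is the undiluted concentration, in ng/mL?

Overall dilution factor = 50.12 × 50 = 2506.
Original = 52.7 pg/mL × 2506 = 1.32 × 10⁵ pg/mL = 132 ng/mL.

132 ng/mL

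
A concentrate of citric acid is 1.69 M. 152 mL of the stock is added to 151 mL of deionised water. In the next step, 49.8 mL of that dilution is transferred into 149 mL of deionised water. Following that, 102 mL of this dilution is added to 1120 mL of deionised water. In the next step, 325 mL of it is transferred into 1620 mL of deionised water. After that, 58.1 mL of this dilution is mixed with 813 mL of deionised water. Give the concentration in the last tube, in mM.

0.198 mM

Overall dilution factor = 1.993 × 3.992 × 11.98 × 5.985 × 14.99 = 8554.
1.69 M / 8554 = 1.98 × 10⁻⁴ M = 0.198 mM.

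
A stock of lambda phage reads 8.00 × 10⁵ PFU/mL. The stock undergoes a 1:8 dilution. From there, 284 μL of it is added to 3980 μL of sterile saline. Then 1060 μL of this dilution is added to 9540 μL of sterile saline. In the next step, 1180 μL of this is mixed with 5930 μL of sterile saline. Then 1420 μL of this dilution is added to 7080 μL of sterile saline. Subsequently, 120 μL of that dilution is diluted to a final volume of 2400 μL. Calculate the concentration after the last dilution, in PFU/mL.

0.923 PFU/mL

Overall dilution factor = 8 × 15.01 × 10 × 6.025 × 5.986 × 20 = 8.66 × 10⁵.
8.00 × 10⁵ PFU/mL / 8.66 × 10⁵ = 0.923 PFU/mL.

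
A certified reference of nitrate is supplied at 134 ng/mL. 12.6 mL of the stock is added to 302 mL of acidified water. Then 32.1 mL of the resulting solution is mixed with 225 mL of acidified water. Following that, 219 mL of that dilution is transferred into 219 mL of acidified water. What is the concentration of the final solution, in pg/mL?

Overall dilution factor = 24.97 × 8.009 × 2 = 400.
134 ng/mL / 400 = 0.335 ng/mL = 335 pg/mL.

335 pg/mL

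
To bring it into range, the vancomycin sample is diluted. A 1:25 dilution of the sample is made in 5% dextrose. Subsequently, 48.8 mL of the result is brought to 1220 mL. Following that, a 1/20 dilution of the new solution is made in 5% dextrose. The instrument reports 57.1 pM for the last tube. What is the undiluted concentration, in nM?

714 nM

Overall dilution factor = 25 × 25 × 20 = 1.25 × 10⁴.
Original = 57.1 pM × 1.25 × 10⁴ = 7.14 × 10⁵ pM = 714 nM.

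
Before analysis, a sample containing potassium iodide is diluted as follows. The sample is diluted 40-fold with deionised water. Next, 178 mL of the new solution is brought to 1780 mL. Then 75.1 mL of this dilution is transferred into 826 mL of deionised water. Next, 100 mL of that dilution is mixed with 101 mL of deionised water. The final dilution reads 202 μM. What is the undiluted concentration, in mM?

Overall dilution factor = 40 × 10 × 12.00 × 2.010 = 9647.
Original = 202 μM × 9647 = 1.95 × 10⁶ μM = 1950 mM.

1950 mM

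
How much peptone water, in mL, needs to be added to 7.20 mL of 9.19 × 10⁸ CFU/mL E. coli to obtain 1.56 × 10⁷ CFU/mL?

V₂ = C₁V₁/C₂ = 9.19 × 10⁸ × 7.20 / 1.56 × 10⁷ = 424 mL.
Diluent to add = V₂ − V₁ = 424 − 7.20 = 417 mL.

417 mL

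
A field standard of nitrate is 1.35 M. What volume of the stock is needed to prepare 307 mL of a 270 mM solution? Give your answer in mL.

270 mM = 0.270 M.
V₁ = C₂V₂/C₁ = 0.270 × 307 / 1.35 = 61.4 mL.

61.4 mL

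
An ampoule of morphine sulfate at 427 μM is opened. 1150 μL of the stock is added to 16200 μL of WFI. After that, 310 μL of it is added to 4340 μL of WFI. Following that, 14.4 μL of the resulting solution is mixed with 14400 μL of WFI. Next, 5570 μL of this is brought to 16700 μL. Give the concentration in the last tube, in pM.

Overall dilution factor = 15.09 × 15 × 1001 × 2.998 = 6.79 × 10⁵.
427 μM / 6.79 × 10⁵ = 6.29 × 10⁻⁴ μM = 629 pM.

629 pM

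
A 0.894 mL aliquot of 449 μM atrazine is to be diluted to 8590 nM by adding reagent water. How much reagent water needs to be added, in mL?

8590 nM = 8.59 μM.
V₂ = C₁V₁/C₂ = 449 × 0.894 / 8.59 = 46.7 mL.
Diluent to add = V₂ − V₁ = 46.7 − 0.894 = 45.8 mL.

45.8 mL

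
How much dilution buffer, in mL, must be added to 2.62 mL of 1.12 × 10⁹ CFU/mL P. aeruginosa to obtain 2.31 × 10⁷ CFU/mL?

124 mL

V₂ = C₁V₁/C₂ = 1.12 × 10⁹ × 2.62 / 2.31 × 10⁷ = 127 mL.
Diluent to add = V₂ − V₁ = 127 − 2.62 = 124 mL.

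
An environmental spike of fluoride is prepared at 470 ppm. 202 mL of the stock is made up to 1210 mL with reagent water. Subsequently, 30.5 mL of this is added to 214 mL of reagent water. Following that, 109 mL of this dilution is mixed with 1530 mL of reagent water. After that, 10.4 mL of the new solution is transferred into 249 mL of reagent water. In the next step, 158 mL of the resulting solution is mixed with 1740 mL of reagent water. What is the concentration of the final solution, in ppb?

2.17 ppb

Overall dilution factor = 5.990 × 8.016 × 15.04 × 24.94 × 12.01 = 2.16 × 10⁵.
470 ppm / 2.16 × 10⁵ = 2.17 × 10⁻³ ppm = 2.17 ppb.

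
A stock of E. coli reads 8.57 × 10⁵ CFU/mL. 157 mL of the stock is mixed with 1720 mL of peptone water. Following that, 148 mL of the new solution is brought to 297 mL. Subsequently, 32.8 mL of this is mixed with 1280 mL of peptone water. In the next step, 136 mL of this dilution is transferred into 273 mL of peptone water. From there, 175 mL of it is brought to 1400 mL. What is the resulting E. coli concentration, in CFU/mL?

Overall dilution factor = 11.96 × 2.007 × 40.02 × 3.007 × 8 = 2.31 × 10⁴.
8.57 × 10⁵ CFU/mL / 2.31 × 10⁴ = 37.1 CFU/mL.

37.1 CFU/mL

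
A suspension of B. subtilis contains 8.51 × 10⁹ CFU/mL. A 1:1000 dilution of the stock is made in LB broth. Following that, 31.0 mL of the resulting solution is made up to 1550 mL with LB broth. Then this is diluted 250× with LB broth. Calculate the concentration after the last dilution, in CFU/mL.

681 CFU/mL

Overall dilution factor = 1000 × 50 × 250 = 1.25 × 10⁷.
8.51 × 10⁹ CFU/mL / 1.25 × 10⁷ = 681 CFU/mL.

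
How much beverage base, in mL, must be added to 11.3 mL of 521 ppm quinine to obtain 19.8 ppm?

286 mL

V₂ = C₁V₁/C₂ = 521 × 11.3 / 19.8 = 297 mL.
Diluent to add = V₂ − V₁ = 297 − 11.3 = 286 mL.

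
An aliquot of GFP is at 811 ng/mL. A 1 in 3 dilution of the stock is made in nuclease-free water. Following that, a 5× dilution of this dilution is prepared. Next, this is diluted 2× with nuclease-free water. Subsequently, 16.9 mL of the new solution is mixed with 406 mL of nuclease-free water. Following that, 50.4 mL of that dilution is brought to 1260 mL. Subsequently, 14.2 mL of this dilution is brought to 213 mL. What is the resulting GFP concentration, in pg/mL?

Overall dilution factor = 3 × 5 × 2 × 25.02 × 25 × 15 = 2.82 × 10⁵.
811 ng/mL / 2.82 × 10⁵ = 2.88 × 10⁻³ ng/mL = 2.88 pg/mL.

2.88 pg/mL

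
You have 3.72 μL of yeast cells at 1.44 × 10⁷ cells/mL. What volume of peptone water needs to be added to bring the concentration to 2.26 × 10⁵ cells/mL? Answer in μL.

V₂ = C₁V₁/C₂ = 1.44 × 10⁷ × 3.72 / 2.26 × 10⁵ = 237 μL.
Diluent to add = V₂ − V₁ = 237 − 3.72 = 233 μL.

233 μL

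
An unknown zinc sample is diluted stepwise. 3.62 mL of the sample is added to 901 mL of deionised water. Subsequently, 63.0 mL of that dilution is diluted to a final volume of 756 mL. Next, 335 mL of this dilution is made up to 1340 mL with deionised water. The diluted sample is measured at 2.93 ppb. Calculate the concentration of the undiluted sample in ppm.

Overall dilution factor = 249.9 × 12 × 4 = 1.20 × 10⁴.
Original = 2.93 ppb × 1.20 × 10⁴ = 3.51 × 10⁴ ppb = 35.1 ppm.

35.1 ppm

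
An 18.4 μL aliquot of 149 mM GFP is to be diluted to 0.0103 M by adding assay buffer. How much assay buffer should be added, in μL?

0.0103 M = 10.3 mM.
V₂ = C₁V₁/C₂ = 149 × 18.4 / 10.3 = 266 μL.
Diluent to add = V₂ − V₁ = 266 − 18.4 = 248 μL.

248 μL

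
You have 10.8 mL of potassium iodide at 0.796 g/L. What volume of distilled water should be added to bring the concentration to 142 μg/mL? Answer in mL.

142 μg/mL = 0.142 g/L.
V₂ = C₁V₁/C₂ = 0.796 × 10.8 / 0.142 = 60.5 mL.
Diluent to add = V₂ − V₁ = 60.5 − 10.8 = 49.7 mL.

49.7 mL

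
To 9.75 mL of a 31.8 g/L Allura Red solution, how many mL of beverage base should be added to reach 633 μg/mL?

480 mL

633 μg/mL = 0.633 g/L.
V₂ = C₁V₁/C₂ = 31.8 × 9.75 / 0.633 = 490 mL.
Diluent to add = V₂ − V₁ = 490 − 9.75 = 480 mL.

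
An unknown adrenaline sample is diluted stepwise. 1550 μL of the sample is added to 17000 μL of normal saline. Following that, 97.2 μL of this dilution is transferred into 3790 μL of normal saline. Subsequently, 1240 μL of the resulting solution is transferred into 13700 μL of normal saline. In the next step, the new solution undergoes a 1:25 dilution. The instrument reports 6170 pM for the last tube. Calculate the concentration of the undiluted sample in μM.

889 μM

Overall dilution factor = 11.97 × 39.99 × 12.05 × 25 = 1.44 × 10⁵.
Original = 6170 pM × 1.44 × 10⁵ = 8.89 × 10⁸ pM = 889 μM.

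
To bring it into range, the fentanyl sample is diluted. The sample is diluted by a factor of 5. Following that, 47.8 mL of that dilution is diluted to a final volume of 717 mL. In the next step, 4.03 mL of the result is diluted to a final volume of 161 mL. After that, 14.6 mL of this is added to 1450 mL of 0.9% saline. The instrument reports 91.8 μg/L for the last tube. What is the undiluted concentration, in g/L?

27.6 g/L

Overall dilution factor = 5 × 15 × 39.95 × 100.3 = 3.01 × 10⁵.
Original = 91.8 μg/L × 3.01 × 10⁵ = 2.76 × 10⁷ μg/L = 27.6 g/L.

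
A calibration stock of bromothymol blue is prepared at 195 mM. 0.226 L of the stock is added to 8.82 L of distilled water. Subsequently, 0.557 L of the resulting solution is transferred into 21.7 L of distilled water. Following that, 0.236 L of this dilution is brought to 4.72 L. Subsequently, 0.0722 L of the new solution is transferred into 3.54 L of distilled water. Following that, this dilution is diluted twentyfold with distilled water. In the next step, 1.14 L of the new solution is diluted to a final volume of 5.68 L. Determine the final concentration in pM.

1220 pM

Overall dilution factor = 40.03 × 39.96 × 20 × 50.03 × 20 × 4.982 = 1.59 × 10⁸.
195 mM / 1.59 × 10⁸ = 1.22 × 10⁻⁶ mM = 1220 pM.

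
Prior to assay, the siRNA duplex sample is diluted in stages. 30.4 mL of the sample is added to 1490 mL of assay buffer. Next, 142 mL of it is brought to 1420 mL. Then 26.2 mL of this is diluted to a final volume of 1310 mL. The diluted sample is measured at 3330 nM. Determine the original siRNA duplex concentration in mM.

Overall dilution factor = 50.01 × 10 × 50 = 2.50 × 10⁴.
Original = 3330 nM × 2.50 × 10⁴ = 8.33 × 10⁷ nM = 83.3 mM.

83.3 mM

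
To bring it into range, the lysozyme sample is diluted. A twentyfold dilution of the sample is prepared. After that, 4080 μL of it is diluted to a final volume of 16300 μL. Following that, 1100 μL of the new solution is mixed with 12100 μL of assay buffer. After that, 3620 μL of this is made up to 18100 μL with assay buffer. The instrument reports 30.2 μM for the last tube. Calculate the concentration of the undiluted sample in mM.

145 mM

Overall dilution factor = 20 × 3.995 × 12 × 5 = 4794.
Original = 30.2 μM × 4794 = 1.45 × 10⁵ μM = 145 mM.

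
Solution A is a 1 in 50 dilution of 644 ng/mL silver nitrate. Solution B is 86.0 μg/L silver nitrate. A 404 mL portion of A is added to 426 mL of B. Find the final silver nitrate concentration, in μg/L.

C_A = 644 ng/mL / 50 = 12.9 ng/mL.
C_B = 86.0 μg/L = 86.0 ng/mL.
C_mix = (C_A·V_A + C_B·V_B)/(V_A + V_B) = (12.9×404 + 86.0×426) / 830.0 = 50.4 ng/mL = 50.4 μg/L.

50.4 μg/L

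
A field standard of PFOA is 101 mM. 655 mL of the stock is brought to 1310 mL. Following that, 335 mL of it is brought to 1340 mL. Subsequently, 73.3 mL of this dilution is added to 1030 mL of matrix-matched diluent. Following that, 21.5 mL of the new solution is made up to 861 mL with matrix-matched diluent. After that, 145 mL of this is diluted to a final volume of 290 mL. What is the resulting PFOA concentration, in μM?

Overall dilution factor = 2 × 4 × 15.05 × 40.05 × 2 = 9644.
101 mM / 9644 = 0.0105 mM = 10.5 μM.

10.5 μM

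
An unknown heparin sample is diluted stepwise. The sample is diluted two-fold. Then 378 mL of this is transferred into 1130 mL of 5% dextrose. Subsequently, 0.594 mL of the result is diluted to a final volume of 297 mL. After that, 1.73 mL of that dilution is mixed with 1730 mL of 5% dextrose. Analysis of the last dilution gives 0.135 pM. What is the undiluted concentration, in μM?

0.539 μM

Overall dilution factor = 2 × 3.989 × 500 × 1001 = 3.99 × 10⁶.
Original = 0.135 pM × 3.99 × 10⁶ = 5.39 × 10⁵ pM = 0.539 μM.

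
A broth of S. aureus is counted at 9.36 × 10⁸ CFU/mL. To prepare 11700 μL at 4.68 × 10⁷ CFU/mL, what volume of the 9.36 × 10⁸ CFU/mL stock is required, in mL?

V₁ = C₂V₂/C₁ = 4.68 × 10⁷ × 11700 / 9.36 × 10⁸ = 585 μL = 0.585 mL.

0.585 mL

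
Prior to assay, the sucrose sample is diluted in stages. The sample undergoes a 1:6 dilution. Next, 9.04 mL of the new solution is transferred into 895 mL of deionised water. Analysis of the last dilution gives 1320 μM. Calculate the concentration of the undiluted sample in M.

0.792 M

Overall dilution factor = 6 × 100.0 = 600.
Original = 1320 μM × 600 = 7.92 × 10⁵ μM = 0.792 M.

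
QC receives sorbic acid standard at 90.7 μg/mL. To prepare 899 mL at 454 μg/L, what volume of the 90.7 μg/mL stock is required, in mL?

454 μg/L = 0.454 μg/mL.
V₁ = C₂V₂/C₁ = 0.454 × 899 / 90.7 = 4.50 mL.

4.50 mL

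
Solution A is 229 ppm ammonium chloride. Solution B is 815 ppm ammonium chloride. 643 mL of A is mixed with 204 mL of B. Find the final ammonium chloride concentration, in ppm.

370 ppm

C_mix = (C_A·V_A + C_B·V_B)/(V_A + V_B) = (229×643 + 815×204) / 847.0 = 370 ppm.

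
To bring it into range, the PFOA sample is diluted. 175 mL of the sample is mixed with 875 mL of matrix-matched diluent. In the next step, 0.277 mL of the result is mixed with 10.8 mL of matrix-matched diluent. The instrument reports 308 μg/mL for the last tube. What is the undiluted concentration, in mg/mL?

Overall dilution factor = 6 × 39.99 = 240.
Original = 308 μg/mL × 240 = 7.39 × 10⁴ μg/mL = 73.9 mg/mL.

73.9 mg/mL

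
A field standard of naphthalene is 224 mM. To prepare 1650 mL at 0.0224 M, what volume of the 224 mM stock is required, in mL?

0.0224 M = 22.4 mM.
V₁ = C₂V₂/C₁ = 22.4 × 1650 / 224 = 165 mL.

165 mL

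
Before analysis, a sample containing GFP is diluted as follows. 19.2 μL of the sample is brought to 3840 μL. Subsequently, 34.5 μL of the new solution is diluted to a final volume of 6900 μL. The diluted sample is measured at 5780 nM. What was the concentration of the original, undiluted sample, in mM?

Overall dilution factor = 200 × 200 = 4.00 × 10⁴.
Original = 5780 nM × 4.00 × 10⁴ = 2.31 × 10⁸ nM = 231 mM.

231 mM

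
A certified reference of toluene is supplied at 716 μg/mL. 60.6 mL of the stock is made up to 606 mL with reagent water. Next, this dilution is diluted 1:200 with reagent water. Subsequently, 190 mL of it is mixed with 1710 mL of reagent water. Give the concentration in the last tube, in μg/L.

Overall dilution factor = 10 × 200 × 10 = 2.00 × 10⁴.
716 μg/mL / 2.00 × 10⁴ = 0.0358 μg/mL = 35.8 μg/L.

35.8 μg/L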